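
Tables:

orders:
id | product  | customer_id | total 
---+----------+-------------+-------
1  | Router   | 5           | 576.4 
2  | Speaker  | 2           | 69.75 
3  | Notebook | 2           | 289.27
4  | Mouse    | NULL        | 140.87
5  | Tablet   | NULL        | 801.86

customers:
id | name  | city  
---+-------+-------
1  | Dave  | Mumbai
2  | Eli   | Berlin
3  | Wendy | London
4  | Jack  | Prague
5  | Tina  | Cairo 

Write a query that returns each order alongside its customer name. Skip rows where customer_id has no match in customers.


INNER JOIN keeps only orders rows whose customer_id matches an id in customers. Walk through each order:
  - order 1 (Router): customer_id=5 -> matches Tina
  - order 2 (Speaker): customer_id=2 -> matches Eli
  - order 3 (Notebook): customer_id=2 -> matches Eli
  - order 4 (Mouse): customer_id=NULL, no match -> dropped
  - order 5 (Tablet): customer_id=NULL, no match -> dropped
So 2 of 5 rows are dropped.

SQL:
SELECT a.product, b.name AS customer
FROM orders a
INNER JOIN customers b ON a.customer_id = b.id

Result:
product  | customer
---------+---------
Router   | Tina    
Speaker  | Eli     
Notebook | Eli     


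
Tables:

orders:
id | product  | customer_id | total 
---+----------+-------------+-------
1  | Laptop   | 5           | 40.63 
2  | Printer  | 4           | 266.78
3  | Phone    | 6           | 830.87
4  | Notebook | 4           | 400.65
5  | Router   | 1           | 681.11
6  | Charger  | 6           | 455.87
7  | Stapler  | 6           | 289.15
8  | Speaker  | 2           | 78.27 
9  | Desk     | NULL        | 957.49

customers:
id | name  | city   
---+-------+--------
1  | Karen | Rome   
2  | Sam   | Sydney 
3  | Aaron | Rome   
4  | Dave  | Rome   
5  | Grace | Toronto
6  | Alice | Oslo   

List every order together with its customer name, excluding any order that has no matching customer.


INNER JOIN keeps only orders rows whose customer_id matches an id in customers. Walk through each order:
  - order 1 (Laptop): customer_id=5 -> matches Grace
  - order 2 (Printer): customer_id=4 -> matches Dave
  - order 3 (Phone): customer_id=6 -> matches Alice
  - order 4 (Notebook): customer_id=4 -> matches Dave
  - order 5 (Router): customer_id=1 -> matches Karen
  - order 6 (Charger): customer_id=6 -> matches Alice
  - order 7 (Stapler): customer_id=6 -> matches Alice
  - order 8 (Speaker): customer_id=2 -> matches Sam
  - order 9 (Desk): customer_id=NULL, no match -> dropped
So 1 of 9 rows is dropped.

SQL:
SELECT a.product, b.name AS customer
FROM orders a
INNER JOIN customers b ON a.customer_id = b.id

Result:
product  | customer
---------+---------
Laptop   | Grace   
Printer  | Dave    
Phone    | Alice   
Notebook | Dave    
Router   | Karen   
Charger  | Alice   
Stapler  | Alice   
Speaker  | Sam     


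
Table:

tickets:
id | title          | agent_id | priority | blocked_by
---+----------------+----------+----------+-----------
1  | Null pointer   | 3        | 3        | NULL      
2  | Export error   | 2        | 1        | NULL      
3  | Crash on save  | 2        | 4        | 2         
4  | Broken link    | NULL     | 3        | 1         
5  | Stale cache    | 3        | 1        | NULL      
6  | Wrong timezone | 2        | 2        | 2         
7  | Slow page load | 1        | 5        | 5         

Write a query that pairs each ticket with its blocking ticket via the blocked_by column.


This is a self-join: tickets is joined to a second copy of itself, matching each row's blocked_by to another row's id. Use LEFT JOIN so rows with blocked_by=NULL are kept.
  - ticket 1 (Null pointer): blocked_by=NULL -> NULL
  - ticket 2 (Export error): blocked_by=NULL -> NULL
  - ticket 3 (Crash on save): blocked_by=2 -> Export error
  - ticket 4 (Broken link): blocked_by=1 -> Null pointer
  - ticket 5 (Stale cache): blocked_by=NULL -> NULL
  - ticket 6 (Wrong timezone): blocked_by=2 -> Export error
  - ticket 7 (Slow page load): blocked_by=5 -> Stale cache

SQL:
SELECT a.title AS item, b.title AS blocked_by
FROM tickets a
LEFT JOIN tickets b ON a.blocked_by = b.id

Result:
item           | blocked_by  
---------------+-------------
Null pointer   | NULL        
Export error   | NULL        
Crash on save  | Export error
Broken link    | Null pointer
Stale cache    | NULL        
Wrong timezone | Export error
Slow page load | Stale cache 


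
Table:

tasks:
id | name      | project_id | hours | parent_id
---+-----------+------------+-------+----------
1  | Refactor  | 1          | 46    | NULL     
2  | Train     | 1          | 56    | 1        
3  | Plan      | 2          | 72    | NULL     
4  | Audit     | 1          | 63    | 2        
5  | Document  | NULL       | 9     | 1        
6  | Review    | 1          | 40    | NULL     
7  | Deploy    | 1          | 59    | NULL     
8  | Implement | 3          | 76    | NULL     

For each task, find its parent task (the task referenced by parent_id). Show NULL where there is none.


This is a self-join: tasks is joined to a second copy of itself, matching each row's parent_id to another row's id. Use LEFT JOIN so rows with parent_id=NULL are kept.
  - task 1 (Refactor): parent_id=NULL -> NULL
  - task 2 (Train): parent_id=1 -> Refactor
  - task 3 (Plan): parent_id=NULL -> NULL
  - task 4 (Audit): parent_id=2 -> Train
  - task 5 (Document): parent_id=1 -> Refactor
  - task 6 (Review): parent_id=NULL -> NULL
  - task 7 (Deploy): parent_id=NULL -> NULL
  - task 8 (Implement): parent_id=NULL -> NULL

SQL:
SELECT a.name AS item, b.name AS parent
FROM tasks a
LEFT JOIN tasks b ON a.parent_id = b.id

Result:
item      | parent  
----------+---------
Refactor  | NULL    
Train     | Refactor
Plan      | NULL    
Audit     | Train   
Document  | Refactor
Review    | NULL    
Deploy    | NULL    
Implement | NULL    


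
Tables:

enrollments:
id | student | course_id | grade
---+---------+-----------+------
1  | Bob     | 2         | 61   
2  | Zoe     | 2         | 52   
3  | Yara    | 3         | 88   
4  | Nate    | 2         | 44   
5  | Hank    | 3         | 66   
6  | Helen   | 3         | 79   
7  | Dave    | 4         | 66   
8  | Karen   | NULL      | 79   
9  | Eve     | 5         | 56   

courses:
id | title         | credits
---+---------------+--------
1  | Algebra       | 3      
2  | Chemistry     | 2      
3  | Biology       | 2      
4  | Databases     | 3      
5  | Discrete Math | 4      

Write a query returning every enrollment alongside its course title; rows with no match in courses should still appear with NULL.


LEFT JOIN keeps every row from enrollments (the left table); where course_id has no match in courses, the course columns become NULL. Walk through each enrollment:
  - enrollment 1 (Bob): course_id=2 -> matches Chemistry
  - enrollment 2 (Zoe): course_id=2 -> matches Chemistry
  - enrollment 3 (Yara): course_id=3 -> matches Biology
  - enrollment 4 (Nate): course_id=2 -> matches Chemistry
  - enrollment 5 (Hank): course_id=3 -> matches Biology
  - enrollment 6 (Helen): course_id=3 -> matches Biology
  - enrollment 7 (Dave): course_id=4 -> matches Databases
  - enrollment 8 (Karen): course_id=NULL, no match -> kept with NULL
  - enrollment 9 (Eve): course_id=5 -> matches Discrete Math
All 9 rows appear; 1 has NULL course.

SQL:
SELECT a.student, b.title AS course
FROM enrollments a
LEFT JOIN courses b ON a.course_id = b.id

Result:
student | course       
--------+--------------
Bob     | Chemistry    
Zoe     | Chemistry    
Yara    | Biology      
Nate    | Chemistry    
Hank    | Biology      
Helen   | Biology      
Dave    | Databases    
Karen   | NULL         
Eve     | Discrete Math


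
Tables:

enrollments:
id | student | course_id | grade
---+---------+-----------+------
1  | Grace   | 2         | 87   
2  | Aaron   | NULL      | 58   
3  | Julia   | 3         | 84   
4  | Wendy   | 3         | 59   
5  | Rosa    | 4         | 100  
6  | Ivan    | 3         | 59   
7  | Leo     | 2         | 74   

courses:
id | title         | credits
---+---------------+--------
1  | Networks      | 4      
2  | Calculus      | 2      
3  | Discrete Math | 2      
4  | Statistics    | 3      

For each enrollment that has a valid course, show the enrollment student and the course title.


INNER JOIN keeps only enrollments rows whose course_id matches an id in courses. Walk through each enrollment:
  - enrollment 1 (Grace): course_id=2 -> matches Calculus
  - enrollment 2 (Aaron): course_id=NULL, no match -> dropped
  - enrollment 3 (Julia): course_id=3 -> matches Discrete Math
  - enrollment 4 (Wendy): course_id=3 -> matches Discrete Math
  - enrollment 5 (Rosa): course_id=4 -> matches Statistics
  - enrollment 6 (Ivan): course_id=3 -> matches Discrete Math
  - enrollment 7 (Leo): course_id=2 -> matches Calculus
So 1 of 7 rows is dropped.

SQL:
SELECT a.student, b.title AS course
FROM enrollments a
INNER JOIN courses b ON a.course_id = b.id

Result:
student | course       
--------+--------------
Grace   | Calculus     
Julia   | Discrete Math
Wendy   | Discrete Math
Rosa    | Statistics   
Ivan    | Discrete Math
Leo     | Calculus     


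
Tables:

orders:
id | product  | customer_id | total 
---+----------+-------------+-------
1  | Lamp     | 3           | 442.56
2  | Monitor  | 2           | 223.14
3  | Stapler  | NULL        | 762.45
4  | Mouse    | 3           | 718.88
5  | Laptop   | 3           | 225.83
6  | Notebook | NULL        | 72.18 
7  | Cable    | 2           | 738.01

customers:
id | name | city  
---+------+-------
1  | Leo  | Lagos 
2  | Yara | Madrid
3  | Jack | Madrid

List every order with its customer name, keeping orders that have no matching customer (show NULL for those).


LEFT JOIN keeps every row from orders (the left table); where customer_id has no match in customers, the customer columns become NULL. Walk through each order:
  - order 1 (Lamp): customer_id=3 -> matches Jack
  - order 2 (Monitor): customer_id=2 -> matches Yara
  - order 3 (Stapler): customer_id=NULL, no match -> kept with NULL
  - order 4 (Mouse): customer_id=3 -> matches Jack
  - order 5 (Laptop): customer_id=3 -> matches Jack
  - order 6 (Notebook): customer_id=NULL, no match -> kept with NULL
  - order 7 (Cable): customer_id=2 -> matches Yara
All 7 rows appear; 2 have NULL customer.

SQL:
SELECT a.product, b.name AS customer
FROM orders a
LEFT JOIN customers b ON a.customer_id = b.id

Result:
product  | customer
---------+---------
Lamp     | Jack    
Monitor  | Yara    
Stapler  | NULL    
Mouse    | Jack    
Laptop   | Jack    
Notebook | NULL    
Cable    | Yara    


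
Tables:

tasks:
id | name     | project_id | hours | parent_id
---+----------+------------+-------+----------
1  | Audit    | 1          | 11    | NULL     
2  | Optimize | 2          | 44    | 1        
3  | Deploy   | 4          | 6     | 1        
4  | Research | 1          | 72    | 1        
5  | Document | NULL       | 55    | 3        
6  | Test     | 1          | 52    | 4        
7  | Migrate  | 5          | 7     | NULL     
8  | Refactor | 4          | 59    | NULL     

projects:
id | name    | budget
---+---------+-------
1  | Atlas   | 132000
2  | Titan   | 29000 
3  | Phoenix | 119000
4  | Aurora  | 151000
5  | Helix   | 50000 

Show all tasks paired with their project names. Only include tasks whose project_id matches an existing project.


INNER JOIN keeps only tasks rows whose project_id matches an id in projects. Walk through each task:
  - task 1 (Audit): project_id=1 -> matches Atlas
  - task 2 (Optimize): project_id=2 -> matches Titan
  - task 3 (Deploy): project_id=4 -> matches Aurora
  - task 4 (Research): project_id=1 -> matches Atlas
  - task 5 (Document): project_id=NULL, no match -> dropped
  - task 6 (Test): project_id=1 -> matches Atlas
  - task 7 (Migrate): project_id=5 -> matches Helix
  - task 8 (Refactor): project_id=4 -> matches Aurora
So 1 of 8 rows is dropped.

SQL:
SELECT a.name, b.name AS project
FROM tasks a
INNER JOIN projects b ON a.project_id = b.id

Result:
name     | project
---------+--------
Audit    | Atlas  
Optimize | Titan  
Deploy   | Aurora 
Research | Atlas  
Test     | Atlas  
Migrate  | Helix  
Refactor | Aurora 


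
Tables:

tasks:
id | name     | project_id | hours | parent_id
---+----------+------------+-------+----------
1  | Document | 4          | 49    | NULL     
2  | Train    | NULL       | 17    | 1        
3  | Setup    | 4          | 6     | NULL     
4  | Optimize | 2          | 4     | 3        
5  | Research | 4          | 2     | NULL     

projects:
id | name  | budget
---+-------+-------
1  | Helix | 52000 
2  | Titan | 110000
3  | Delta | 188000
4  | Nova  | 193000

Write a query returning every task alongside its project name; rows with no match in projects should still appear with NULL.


LEFT JOIN keeps every row from tasks (the left table); where project_id has no match in projects, the project columns become NULL. Walk through each task:
  - task 1 (Document): project_id=4 -> matches Nova
  - task 2 (Train): project_id=NULL, no match -> kept with NULL
  - task 3 (Setup): project_id=4 -> matches Nova
  - task 4 (Optimize): project_id=2 -> matches Titan
  - task 5 (Research): project_id=4 -> matches Nova
All 5 rows appear; 1 has NULL project.

SQL:
SELECT a.name, b.name AS project
FROM tasks a
LEFT JOIN projects b ON a.project_id = b.id

Result:
name     | project
---------+--------
Document | Nova   
Train    | NULL   
Setup    | Nova   
Optimize | Titan  
Research | Nova   


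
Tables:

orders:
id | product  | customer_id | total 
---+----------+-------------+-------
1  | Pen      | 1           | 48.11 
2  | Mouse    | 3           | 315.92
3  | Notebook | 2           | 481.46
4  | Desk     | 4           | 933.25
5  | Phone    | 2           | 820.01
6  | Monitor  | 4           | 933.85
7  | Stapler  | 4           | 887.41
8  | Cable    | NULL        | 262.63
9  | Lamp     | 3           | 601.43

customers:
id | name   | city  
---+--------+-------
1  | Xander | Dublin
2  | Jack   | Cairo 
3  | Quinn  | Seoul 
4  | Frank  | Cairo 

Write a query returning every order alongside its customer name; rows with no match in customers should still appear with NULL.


LEFT JOIN keeps every row from orders (the left table); where customer_id has no match in customers, the customer columns become NULL. Walk through each order:
  - order 1 (Pen): customer_id=1 -> matches Xander
  - order 2 (Mouse): customer_id=3 -> matches Quinn
  - order 3 (Notebook): customer_id=2 -> matches Jack
  - order 4 (Desk): customer_id=4 -> matches Frank
  - order 5 (Phone): customer_id=2 -> matches Jack
  - order 6 (Monitor): customer_id=4 -> matches Frank
  - order 7 (Stapler): customer_id=4 -> matches Frank
  - order 8 (Cable): customer_id=NULL, no match -> kept with NULL
  - order 9 (Lamp): customer_id=3 -> matches Quinn
All 9 rows appear; 1 has NULL customer.

SQL:
SELECT a.product, b.name AS customer
FROM orders a
LEFT JOIN customers b ON a.customer_id = b.id

Result:
product  | customer
---------+---------
Pen      | Xander  
Mouse    | Quinn   
Notebook | Jack    
Desk     | Frank   
Phone    | Jack    
Monitor  | Frank   
Stapler  | Frank   
Cable    | NULL    
Lamp     | Quinn   


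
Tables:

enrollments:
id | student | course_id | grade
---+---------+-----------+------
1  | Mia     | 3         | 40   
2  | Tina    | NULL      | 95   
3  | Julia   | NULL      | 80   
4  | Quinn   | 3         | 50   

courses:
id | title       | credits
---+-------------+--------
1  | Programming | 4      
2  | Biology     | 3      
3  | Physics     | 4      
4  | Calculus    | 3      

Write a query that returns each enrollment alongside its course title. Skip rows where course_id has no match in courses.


INNER JOIN keeps only enrollments rows whose course_id matches an id in courses. Walk through each enrollment:
  - enrollment 1 (Mia): course_id=3 -> matches Physics
  - enrollment 2 (Tina): course_id=NULL, no match -> dropped
  - enrollment 3 (Julia): course_id=NULL, no match -> dropped
  - enrollment 4 (Quinn): course_id=3 -> matches Physics
So 2 of 4 rows are dropped.

SQL:
SELECT a.student, b.title AS course
FROM enrollments a
INNER JOIN courses b ON a.course_id = b.id

Result:
student | course 
--------+--------
Mia     | Physics
Quinn   | Physics


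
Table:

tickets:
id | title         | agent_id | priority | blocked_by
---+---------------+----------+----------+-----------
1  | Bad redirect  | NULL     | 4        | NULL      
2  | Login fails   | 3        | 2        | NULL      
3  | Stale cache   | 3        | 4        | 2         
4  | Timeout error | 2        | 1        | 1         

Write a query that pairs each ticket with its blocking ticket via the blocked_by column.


This is a self-join: tickets is joined to a second copy of itself, matching each row's blocked_by to another row's id. Use LEFT JOIN so rows with blocked_by=NULL are kept.
  - ticket 1 (Bad redirect): blocked_by=NULL -> NULL
  - ticket 2 (Login fails): blocked_by=NULL -> NULL
  - ticket 3 (Stale cache): blocked_by=2 -> Login fails
  - ticket 4 (Timeout error): blocked_by=1 -> Bad redirect

SQL:
SELECT a.title AS item, b.title AS blocked_by
FROM tickets a
LEFT JOIN tickets b ON a.blocked_by = b.id

Result:
item          | blocked_by  
--------------+-------------
Bad redirect  | NULL        
Login fails   | NULL        
Stale cache   | Login fails 
Timeout error | Bad redirect


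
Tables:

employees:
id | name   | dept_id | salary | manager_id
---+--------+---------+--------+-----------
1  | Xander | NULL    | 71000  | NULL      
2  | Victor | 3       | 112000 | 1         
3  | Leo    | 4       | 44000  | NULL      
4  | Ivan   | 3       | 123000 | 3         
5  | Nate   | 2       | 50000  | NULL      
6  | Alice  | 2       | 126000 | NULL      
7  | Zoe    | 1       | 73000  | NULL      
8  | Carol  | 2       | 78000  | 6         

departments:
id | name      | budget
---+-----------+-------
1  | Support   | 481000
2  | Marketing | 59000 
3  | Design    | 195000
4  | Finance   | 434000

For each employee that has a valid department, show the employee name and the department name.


INNER JOIN keeps only employees rows whose dept_id matches an id in departments. Walk through each employee:
  - employee 1 (Xander): dept_id=NULL, no match -> dropped
  - employee 2 (Victor): dept_id=3 -> matches Design
  - employee 3 (Leo): dept_id=4 -> matches Finance
  - employee 4 (Ivan): dept_id=3 -> matches Design
  - employee 5 (Nate): dept_id=2 -> matches Marketing
  - employee 6 (Alice): dept_id=2 -> matches Marketing
  - employee 7 (Zoe): dept_id=1 -> matches Support
  - employee 8 (Carol): dept_id=2 -> matches Marketing
So 1 of 8 rows is dropped.

SQL:
SELECT a.name, b.name AS department
FROM employees a
INNER JOIN departments b ON a.dept_id = b.id

Result:
name   | department
-------+-----------
Victor | Design    
Leo    | Finance   
Ivan   | Design    
Nate   | Marketing 
Alice  | Marketing 
Zoe    | Support   
Carol  | Marketing 


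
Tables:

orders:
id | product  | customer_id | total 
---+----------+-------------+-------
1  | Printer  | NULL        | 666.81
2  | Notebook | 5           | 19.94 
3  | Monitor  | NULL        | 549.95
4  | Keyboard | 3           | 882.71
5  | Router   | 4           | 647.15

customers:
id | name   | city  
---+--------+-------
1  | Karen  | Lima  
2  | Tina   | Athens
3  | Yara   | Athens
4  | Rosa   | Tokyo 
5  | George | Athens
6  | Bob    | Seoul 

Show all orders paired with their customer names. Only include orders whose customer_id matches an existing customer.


INNER JOIN keeps only orders rows whose customer_id matches an id in customers. Walk through each order:
  - order 1 (Printer): customer_id=NULL, no match -> dropped
  - order 2 (Notebook): customer_id=5 -> matches George
  - order 3 (Monitor): customer_id=NULL, no match -> dropped
  - order 4 (Keyboard): customer_id=3 -> matches Yara
  - order 5 (Router): customer_id=4 -> matches Rosa
So 2 of 5 rows are dropped.

SQL:
SELECT a.product, b.name AS customer
FROM orders a
INNER JOIN customers b ON a.customer_id = b.id

Result:
product  | customer
---------+---------
Notebook | George  
Keyboard | Yara    
Router   | Rosa    


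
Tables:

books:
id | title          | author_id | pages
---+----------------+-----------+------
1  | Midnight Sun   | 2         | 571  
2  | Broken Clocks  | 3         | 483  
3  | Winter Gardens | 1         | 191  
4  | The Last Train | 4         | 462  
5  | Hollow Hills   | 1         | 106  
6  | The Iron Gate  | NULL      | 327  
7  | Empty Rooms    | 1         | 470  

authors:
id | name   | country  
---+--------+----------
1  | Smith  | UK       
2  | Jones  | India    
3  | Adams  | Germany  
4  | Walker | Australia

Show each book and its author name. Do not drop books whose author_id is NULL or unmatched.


LEFT JOIN keeps every row from books (the left table); where author_id has no match in authors, the author columns become NULL. Walk through each book:
  - book 1 (Midnight Sun): author_id=2 -> matches Jones
  - book 2 (Broken Clocks): author_id=3 -> matches Adams
  - book 3 (Winter Gardens): author_id=1 -> matches Smith
  - book 4 (The Last Train): author_id=4 -> matches Walker
  - book 5 (Hollow Hills): author_id=1 -> matches Smith
  - book 6 (The Iron Gate): author_id=NULL, no match -> kept with NULL
  - book 7 (Empty Rooms): author_id=1 -> matches Smith
All 7 rows appear; 1 has NULL author.

SQL:
SELECT a.title, b.name AS author
FROM books a
LEFT JOIN authors b ON a.author_id = b.id

Result:
title          | author
---------------+-------
Midnight Sun   | Jones 
Broken Clocks  | Adams 
Winter Gardens | Smith 
The Last Train | Walker
Hollow Hills   | Smith 
The Iron Gate  | NULL  
Empty Rooms    | Smith 


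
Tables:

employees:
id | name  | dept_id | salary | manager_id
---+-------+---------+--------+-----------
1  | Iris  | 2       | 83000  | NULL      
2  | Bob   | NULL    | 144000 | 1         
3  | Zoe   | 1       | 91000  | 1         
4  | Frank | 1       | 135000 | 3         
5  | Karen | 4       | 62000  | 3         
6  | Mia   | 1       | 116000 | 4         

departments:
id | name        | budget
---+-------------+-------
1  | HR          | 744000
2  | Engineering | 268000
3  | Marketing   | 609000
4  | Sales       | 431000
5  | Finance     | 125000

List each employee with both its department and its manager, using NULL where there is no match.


Two LEFT JOINs from the same base table employees: one to departments via dept_id, one to employees itself via manager_id. Both are LEFT so every employee is preserved.
Match against departments:
  - employee 1 (Iris): dept_id=2 -> matches Engineering
  - employee 2 (Bob): dept_id=NULL, no match -> kept with NULL
  - employee 3 (Zoe): dept_id=1 -> matches HR
  - employee 4 (Frank): dept_id=1 -> matches HR
  - employee 5 (Karen): dept_id=4 -> matches Sales
  - employee 6 (Mia): dept_id=1 -> matches HR
Match against employees (self):
  - employee 1 (Iris): manager_id=NULL -> NULL
  - employee 2 (Bob): manager_id=1 -> Iris
  - employee 3 (Zoe): manager_id=1 -> Iris
  - employee 4 (Frank): manager_id=3 -> Zoe
  - employee 5 (Karen): manager_id=3 -> Zoe
  - employee 6 (Mia): manager_id=4 -> Frank

SQL:
SELECT a.name, b.name AS department, c.name AS manager
FROM employees a
LEFT JOIN departments b ON a.dept_id = b.id
LEFT JOIN employees c ON a.manager_id = c.id

Result:
name  | department  | manager
------+-------------+--------
Iris  | Engineering | NULL   
Bob   | NULL        | Iris   
Zoe   | HR          | Iris   
Frank | HR          | Zoe    
Karen | Sales       | Zoe    
Mia   | HR          | Frank  


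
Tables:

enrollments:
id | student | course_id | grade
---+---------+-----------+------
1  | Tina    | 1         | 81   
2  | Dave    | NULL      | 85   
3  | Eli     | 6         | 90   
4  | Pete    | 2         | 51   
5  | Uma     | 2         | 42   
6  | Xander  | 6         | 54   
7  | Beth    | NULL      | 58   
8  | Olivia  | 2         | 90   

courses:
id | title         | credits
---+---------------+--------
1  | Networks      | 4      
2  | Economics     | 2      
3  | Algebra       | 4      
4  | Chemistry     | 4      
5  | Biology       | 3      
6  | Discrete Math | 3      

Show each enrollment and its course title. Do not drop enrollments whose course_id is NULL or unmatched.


LEFT JOIN keeps every row from enrollments (the left table); where course_id has no match in courses, the course columns become NULL. Walk through each enrollment:
  - enrollment 1 (Tina): course_id=1 -> matches Networks
  - enrollment 2 (Dave): course_id=NULL, no match -> kept with NULL
  - enrollment 3 (Eli): course_id=6 -> matches Discrete Math
  - enrollment 4 (Pete): course_id=2 -> matches Economics
  - enrollment 5 (Uma): course_id=2 -> matches Economics
  - enrollment 6 (Xander): course_id=6 -> matches Discrete Math
  - enrollment 7 (Beth): course_id=NULL, no match -> kept with NULL
  - enrollment 8 (Olivia): course_id=2 -> matches Economics
All 8 rows appear; 2 have NULL course.

SQL:
SELECT a.student, b.title AS course
FROM enrollments a
LEFT JOIN courses b ON a.course_id = b.id

Result:
student | course       
--------+--------------
Tina    | Networks     
Dave    | NULL         
Eli     | Discrete Math
Pete    | Economics    
Uma     | Economics    
Xander  | Discrete Math
Beth    | NULL         
Olivia  | Economics    


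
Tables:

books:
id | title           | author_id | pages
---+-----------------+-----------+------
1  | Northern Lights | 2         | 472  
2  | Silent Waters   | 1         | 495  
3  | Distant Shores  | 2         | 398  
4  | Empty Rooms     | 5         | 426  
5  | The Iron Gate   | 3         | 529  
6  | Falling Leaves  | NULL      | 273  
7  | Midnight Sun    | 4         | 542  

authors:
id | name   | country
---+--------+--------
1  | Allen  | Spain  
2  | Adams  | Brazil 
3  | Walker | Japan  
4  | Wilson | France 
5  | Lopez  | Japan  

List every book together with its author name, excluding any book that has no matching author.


INNER JOIN keeps only books rows whose author_id matches an id in authors. Walk through each book:
  - book 1 (Northern Lights): author_id=2 -> matches Adams
  - book 2 (Silent Waters): author_id=1 -> matches Allen
  - book 3 (Distant Shores): author_id=2 -> matches Adams
  - book 4 (Empty Rooms): author_id=5 -> matches Lopez
  - book 5 (The Iron Gate): author_id=3 -> matches Walker
  - book 6 (Falling Leaves): author_id=NULL, no match -> dropped
  - book 7 (Midnight Sun): author_id=4 -> matches Wilson
So 1 of 7 rows is dropped.

SQL:
SELECT a.title, b.name AS author
FROM books a
INNER JOIN authors b ON a.author_id = b.id

Result:
title           | author
----------------+-------
Northern Lights | Adams 
Silent Waters   | Allen 
Distant Shores  | Adams 
Empty Rooms     | Lopez 
The Iron Gate   | Walker
Midnight Sun    | Wilson


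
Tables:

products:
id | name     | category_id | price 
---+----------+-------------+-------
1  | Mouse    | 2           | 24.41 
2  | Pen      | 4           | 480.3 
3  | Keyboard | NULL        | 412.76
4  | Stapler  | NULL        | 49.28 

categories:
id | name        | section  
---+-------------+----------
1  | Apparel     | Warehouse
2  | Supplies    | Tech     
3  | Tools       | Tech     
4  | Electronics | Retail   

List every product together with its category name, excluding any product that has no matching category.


INNER JOIN keeps only products rows whose category_id matches an id in categories. Walk through each product:
  - product 1 (Mouse): category_id=2 -> matches Supplies
  - product 2 (Pen): category_id=4 -> matches Electronics
  - product 3 (Keyboard): category_id=NULL, no match -> dropped
  - product 4 (Stapler): category_id=NULL, no match -> dropped
So 2 of 4 rows are dropped.

SQL:
SELECT a.name, b.name AS category
FROM products a
INNER JOIN categories b ON a.category_id = b.id

Result:
name  | category   
------+------------
Mouse | Supplies   
Pen   | Electronics


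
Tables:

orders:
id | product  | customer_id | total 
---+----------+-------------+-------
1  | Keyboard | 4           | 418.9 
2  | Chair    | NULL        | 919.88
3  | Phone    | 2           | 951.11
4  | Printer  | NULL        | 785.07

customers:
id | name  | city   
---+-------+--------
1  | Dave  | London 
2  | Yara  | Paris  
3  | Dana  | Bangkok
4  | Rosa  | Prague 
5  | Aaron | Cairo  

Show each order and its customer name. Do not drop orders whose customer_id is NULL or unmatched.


LEFT JOIN keeps every row from orders (the left table); where customer_id has no match in customers, the customer columns become NULL. Walk through each order:
  - order 1 (Keyboard): customer_id=4 -> matches Rosa
  - order 2 (Chair): customer_id=NULL, no match -> kept with NULL
  - order 3 (Phone): customer_id=2 -> matches Yara
  - order 4 (Printer): customer_id=NULL, no match -> kept with NULL
All 4 rows appear; 2 have NULL customer.

SQL:
SELECT a.product, b.name AS customer
FROM orders a
LEFT JOIN customers b ON a.customer_id = b.id

Result:
product  | customer
---------+---------
Keyboard | Rosa    
Chair    | NULL    
Phone    | Yara    
Printer  | NULL    


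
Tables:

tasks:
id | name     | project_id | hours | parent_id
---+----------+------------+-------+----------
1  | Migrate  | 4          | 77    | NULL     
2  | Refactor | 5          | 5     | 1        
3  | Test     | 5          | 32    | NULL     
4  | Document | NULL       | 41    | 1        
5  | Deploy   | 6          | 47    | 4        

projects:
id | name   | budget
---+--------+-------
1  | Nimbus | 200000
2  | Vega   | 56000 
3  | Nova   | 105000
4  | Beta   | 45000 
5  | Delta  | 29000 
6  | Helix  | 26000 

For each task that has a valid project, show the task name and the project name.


INNER JOIN keeps only tasks rows whose project_id matches an id in projects. Walk through each task:
  - task 1 (Migrate): project_id=4 -> matches Beta
  - task 2 (Refactor): project_id=5 -> matches Delta
  - task 3 (Test): project_id=5 -> matches Delta
  - task 4 (Document): project_id=NULL, no match -> dropped
  - task 5 (Deploy): project_id=6 -> matches Helix
So 1 of 5 rows is dropped.

SQL:
SELECT a.name, b.name AS project
FROM tasks a
INNER JOIN projects b ON a.project_id = b.id

Result:
name     | project
---------+--------
Migrate  | Beta   
Refactor | Delta  
Test     | Delta  
Deploy   | Helix  


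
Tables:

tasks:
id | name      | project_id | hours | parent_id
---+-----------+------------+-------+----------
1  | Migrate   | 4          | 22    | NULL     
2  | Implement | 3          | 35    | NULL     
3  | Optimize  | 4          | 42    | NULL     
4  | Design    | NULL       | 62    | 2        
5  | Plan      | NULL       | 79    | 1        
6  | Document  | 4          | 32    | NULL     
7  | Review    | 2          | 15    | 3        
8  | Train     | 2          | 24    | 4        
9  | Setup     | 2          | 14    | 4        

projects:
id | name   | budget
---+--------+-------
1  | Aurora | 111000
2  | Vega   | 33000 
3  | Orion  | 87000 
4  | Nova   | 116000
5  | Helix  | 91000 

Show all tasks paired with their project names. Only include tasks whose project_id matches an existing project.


INNER JOIN keeps only tasks rows whose project_id matches an id in projects. Walk through each task:
  - task 1 (Migrate): project_id=4 -> matches Nova
  - task 2 (Implement): project_id=3 -> matches Orion
  - task 3 (Optimize): project_id=4 -> matches Nova
  - task 4 (Design): project_id=NULL, no match -> dropped
  - task 5 (Plan): project_id=NULL, no match -> dropped
  - task 6 (Document): project_id=4 -> matches Nova
  - task 7 (Review): project_id=2 -> matches Vega
  - task 8 (Train): project_id=2 -> matches Vega
  - task 9 (Setup): project_id=2 -> matches Vega
So 2 of 9 rows are dropped.

SQL:
SELECT a.name, b.name AS project
FROM tasks a
INNER JOIN projects b ON a.project_id = b.id

Result:
name      | project
----------+--------
Migrate   | Nova   
Implement | Orion  
Optimize  | Nova   
Document  | Nova   
Review    | Vega   
Train     | Vega   
Setup     | Vega   


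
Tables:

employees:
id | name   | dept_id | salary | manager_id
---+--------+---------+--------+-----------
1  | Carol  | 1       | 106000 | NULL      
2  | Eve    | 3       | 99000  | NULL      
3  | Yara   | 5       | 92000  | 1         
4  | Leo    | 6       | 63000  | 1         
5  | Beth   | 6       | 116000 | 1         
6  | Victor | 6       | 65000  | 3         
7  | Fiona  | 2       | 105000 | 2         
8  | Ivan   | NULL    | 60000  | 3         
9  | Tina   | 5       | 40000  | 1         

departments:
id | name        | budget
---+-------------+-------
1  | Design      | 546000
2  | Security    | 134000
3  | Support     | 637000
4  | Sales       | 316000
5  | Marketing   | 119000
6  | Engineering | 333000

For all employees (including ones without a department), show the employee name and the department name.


LEFT JOIN keeps every row from employees (the left table); where dept_id has no match in departments, the department columns become NULL. Walk through each employee:
  - employee 1 (Carol): dept_id=1 -> matches Design
  - employee 2 (Eve): dept_id=3 -> matches Support
  - employee 3 (Yara): dept_id=5 -> matches Marketing
  - employee 4 (Leo): dept_id=6 -> matches Engineering
  - employee 5 (Beth): dept_id=6 -> matches Engineering
  - employee 6 (Victor): dept_id=6 -> matches Engineering
  - employee 7 (Fiona): dept_id=2 -> matches Security
  - employee 8 (Ivan): dept_id=NULL, no match -> kept with NULL
  - employee 9 (Tina): dept_id=5 -> matches Marketing
All 9 rows appear; 1 has NULL department.

SQL:
SELECT a.name, b.name AS department
FROM employees a
LEFT JOIN departments b ON a.dept_id = b.id

Result:
name   | department 
-------+------------
Carol  | Design     
Eve    | Support    
Yara   | Marketing  
Leo    | Engineering
Beth   | Engineering
Victor | Engineering
Fiona  | Security   
Ivan   | NULL       
Tina   | Marketing  


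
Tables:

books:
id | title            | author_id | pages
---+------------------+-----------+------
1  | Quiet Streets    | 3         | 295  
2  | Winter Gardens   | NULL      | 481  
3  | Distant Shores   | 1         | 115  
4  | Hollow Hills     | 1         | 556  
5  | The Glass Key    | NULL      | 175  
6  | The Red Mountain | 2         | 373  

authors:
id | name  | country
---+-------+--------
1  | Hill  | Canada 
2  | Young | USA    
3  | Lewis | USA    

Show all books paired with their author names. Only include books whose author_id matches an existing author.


INNER JOIN keeps only books rows whose author_id matches an id in authors. Walk through each book:
  - book 1 (Quiet Streets): author_id=3 -> matches Lewis
  - book 2 (Winter Gardens): author_id=NULL, no match -> dropped
  - book 3 (Distant Shores): author_id=1 -> matches Hill
  - book 4 (Hollow Hills): author_id=1 -> matches Hill
  - book 5 (The Glass Key): author_id=NULL, no match -> dropped
  - book 6 (The Red Mountain): author_id=2 -> matches Young
So 2 of 6 rows are dropped.

SQL:
SELECT a.title, b.name AS author
FROM books a
INNER JOIN authors b ON a.author_id = b.id

Result:
title            | author
-----------------+-------
Quiet Streets    | Lewis 
Distant Shores   | Hill  
Hollow Hills     | Hill  
The Red Mountain | Young 


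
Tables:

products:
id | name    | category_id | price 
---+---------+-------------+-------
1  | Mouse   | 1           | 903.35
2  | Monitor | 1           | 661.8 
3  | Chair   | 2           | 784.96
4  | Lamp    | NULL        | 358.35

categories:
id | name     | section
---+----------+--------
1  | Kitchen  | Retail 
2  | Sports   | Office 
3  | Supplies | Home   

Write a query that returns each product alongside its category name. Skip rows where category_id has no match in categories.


INNER JOIN keeps only products rows whose category_id matches an id in categories. Walk through each product:
  - product 1 (Mouse): category_id=1 -> matches Kitchen
  - product 2 (Monitor): category_id=1 -> matches Kitchen
  - product 3 (Chair): category_id=2 -> matches Sports
  - product 4 (Lamp): category_id=NULL, no match -> dropped
So 1 of 4 rows is dropped.

SQL:
SELECT a.name, b.name AS category
FROM products a
INNER JOIN categories b ON a.category_id = b.id

Result:
name    | category
--------+---------
Mouse   | Kitchen 
Monitor | Kitchen 
Chair   | Sports  


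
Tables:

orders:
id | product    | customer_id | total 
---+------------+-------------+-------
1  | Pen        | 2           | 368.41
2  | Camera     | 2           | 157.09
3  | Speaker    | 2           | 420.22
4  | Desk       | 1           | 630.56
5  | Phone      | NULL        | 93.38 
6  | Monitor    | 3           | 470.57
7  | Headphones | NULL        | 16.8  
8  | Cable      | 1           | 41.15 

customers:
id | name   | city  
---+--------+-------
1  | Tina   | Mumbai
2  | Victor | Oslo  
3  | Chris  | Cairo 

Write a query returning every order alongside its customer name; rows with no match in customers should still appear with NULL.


LEFT JOIN keeps every row from orders (the left table); where customer_id has no match in customers, the customer columns become NULL. Walk through each order:
  - order 1 (Pen): customer_id=2 -> matches Victor
  - order 2 (Camera): customer_id=2 -> matches Victor
  - order 3 (Speaker): customer_id=2 -> matches Victor
  - order 4 (Desk): customer_id=1 -> matches Tina
  - order 5 (Phone): customer_id=NULL, no match -> kept with NULL
  - order 6 (Monitor): customer_id=3 -> matches Chris
  - order 7 (Headphones): customer_id=NULL, no match -> kept with NULL
  - order 8 (Cable): customer_id=1 -> matches Tina
All 8 rows appear; 2 have NULL customer.

SQL:
SELECT a.product, b.name AS customer
FROM orders a
LEFT JOIN customers b ON a.customer_id = b.id

Result:
product    | customer
-----------+---------
Pen        | Victor  
Camera     | Victor  
Speaker    | Victor  
Desk       | Tina    
Phone      | NULL    
Monitor    | Chris   
Headphones | NULL    
Cable      | Tina    


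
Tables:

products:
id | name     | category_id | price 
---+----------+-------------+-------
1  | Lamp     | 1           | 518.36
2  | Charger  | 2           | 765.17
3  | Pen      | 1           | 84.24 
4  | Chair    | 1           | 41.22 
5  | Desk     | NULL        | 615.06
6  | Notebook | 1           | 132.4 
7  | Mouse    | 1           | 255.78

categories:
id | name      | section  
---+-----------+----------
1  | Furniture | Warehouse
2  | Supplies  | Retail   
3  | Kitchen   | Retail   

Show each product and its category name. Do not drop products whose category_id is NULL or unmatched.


LEFT JOIN keeps every row from products (the left table); where category_id has no match in categories, the category columns become NULL. Walk through each product:
  - product 1 (Lamp): category_id=1 -> matches Furniture
  - product 2 (Charger): category_id=2 -> matches Supplies
  - product 3 (Pen): category_id=1 -> matches Furniture
  - product 4 (Chair): category_id=1 -> matches Furniture
  - product 5 (Desk): category_id=NULL, no match -> kept with NULL
  - product 6 (Notebook): category_id=1 -> matches Furniture
  - product 7 (Mouse): category_id=1 -> matches Furniture
All 7 rows appear; 1 has NULL category.

SQL:
SELECT a.name, b.name AS category
FROM products a
LEFT JOIN categories b ON a.category_id = b.id

Result:
name     | category 
---------+----------
Lamp     | Furniture
Charger  | Supplies 
Pen      | Furniture
Chair    | Furniture
Desk     | NULL     
Notebook | Furniture
Mouse    | Furniture


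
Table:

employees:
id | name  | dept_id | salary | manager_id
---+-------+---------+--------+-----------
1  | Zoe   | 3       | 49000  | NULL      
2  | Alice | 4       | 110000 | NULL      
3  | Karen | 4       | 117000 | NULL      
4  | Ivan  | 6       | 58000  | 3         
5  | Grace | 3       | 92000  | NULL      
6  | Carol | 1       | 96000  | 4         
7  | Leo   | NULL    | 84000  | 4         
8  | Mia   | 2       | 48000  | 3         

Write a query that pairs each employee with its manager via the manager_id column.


This is a self-join: employees is joined to a second copy of itself, matching each row's manager_id to another row's id. Use LEFT JOIN so rows with manager_id=NULL are kept.
  - employee 1 (Zoe): manager_id=NULL -> NULL
  - employee 2 (Alice): manager_id=NULL -> NULL
  - employee 3 (Karen): manager_id=NULL -> NULL
  - employee 4 (Ivan): manager_id=3 -> Karen
  - employee 5 (Grace): manager_id=NULL -> NULL
  - employee 6 (Carol): manager_id=4 -> Ivan
  - employee 7 (Leo): manager_id=4 -> Ivan
  - employee 8 (Mia): manager_id=3 -> Karen

SQL:
SELECT a.name AS item, b.name AS manager
FROM employees a
LEFT JOIN employees b ON a.manager_id = b.id

Result:
item  | manager
------+--------
Zoe   | NULL   
Alice | NULL   
Karen | NULL   
Ivan  | Karen  
Grace | NULL   
Carol | Ivan   
Leo   | Ivan   
Mia   | Karen  
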